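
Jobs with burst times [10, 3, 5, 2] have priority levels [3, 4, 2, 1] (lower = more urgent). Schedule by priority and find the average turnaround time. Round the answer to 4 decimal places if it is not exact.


Sort by priority (ascending = highest first):
Order: [(1, 2), (2, 5), (3, 10), (4, 3)]
Completion times:
  Priority 1, burst=2, C=2
  Priority 2, burst=5, C=7
  Priority 3, burst=10, C=17
  Priority 4, burst=3, C=20
Average turnaround = 46/4 = 11.5

11.5


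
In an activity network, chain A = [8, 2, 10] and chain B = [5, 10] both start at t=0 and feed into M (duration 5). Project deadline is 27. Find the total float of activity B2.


Forward pass: ES(B2) = sum of predecessors on chain B = 5
EF = ES + duration = 5 + 10 = 15
Backward pass: LF(M) = deadline = 27; LS(M) = 27 - 5 = 22
LF(B2) = LS(M) - sum(successors on chain B) = 22 - 0 = 22
LS = LF - duration = 22 - 10 = 12
Total float = LS - ES = 12 - 5 = 7

7


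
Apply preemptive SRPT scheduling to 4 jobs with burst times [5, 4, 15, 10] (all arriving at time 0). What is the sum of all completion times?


Since all jobs arrive at t=0, SRPT equals SPT ordering.
SPT order: [4, 5, 10, 15]
Completion times:
  Job 1: p=4, C=4
  Job 2: p=5, C=9
  Job 3: p=10, C=19
  Job 4: p=15, C=34
Total completion time = 4 + 9 + 19 + 34 = 66

66


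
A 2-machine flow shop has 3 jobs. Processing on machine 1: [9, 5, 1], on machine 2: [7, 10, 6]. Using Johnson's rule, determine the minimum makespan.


Apply Johnson's rule:
  Group 1 (a <= b): [(3, 1, 6), (2, 5, 10)]
  Group 2 (a > b): [(1, 9, 7)]
Optimal job order: [3, 2, 1]
Schedule:
  Job 3: M1 done at 1, M2 done at 7
  Job 2: M1 done at 6, M2 done at 17
  Job 1: M1 done at 15, M2 done at 24
Makespan = 24

24


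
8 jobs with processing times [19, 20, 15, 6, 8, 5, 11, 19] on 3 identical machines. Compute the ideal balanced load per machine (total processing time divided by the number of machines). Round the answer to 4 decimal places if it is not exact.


Total processing time = 19 + 20 + 15 + 6 + 8 + 5 + 11 + 19 = 103
Number of machines = 3
Ideal balanced load = 103 / 3 = 34.3333

34.3333


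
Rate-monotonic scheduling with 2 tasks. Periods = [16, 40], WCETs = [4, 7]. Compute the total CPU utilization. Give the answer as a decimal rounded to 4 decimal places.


Compute individual utilizations (exact fractions):
  Task 1: C/T = 4/16 = 1/4 (approx. 0.25)
  Task 2: C/T = 7/40 (approx. 0.175)
Total utilization U = 1/4 + 7/40 = 17/40
Rounded to 4 decimal places: U = 0.4250
RM (Liu & Layland) bound for 2 tasks = 0.828427; compare with U = 17/40 (approx. 0.425000)
U <= bound, so schedulable by RM sufficient condition.

0.4250


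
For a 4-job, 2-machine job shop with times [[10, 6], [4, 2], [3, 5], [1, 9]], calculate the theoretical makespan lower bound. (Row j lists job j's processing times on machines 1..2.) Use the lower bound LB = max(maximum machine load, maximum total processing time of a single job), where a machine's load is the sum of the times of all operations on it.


Machine loads:
  Machine 1: 10 + 4 + 3 + 1 = 18
  Machine 2: 6 + 2 + 5 + 9 = 22
Max machine load = 22
Job totals:
  Job 1: 16
  Job 2: 6
  Job 3: 8
  Job 4: 10
Max job total = 16
Lower bound = max(22, 16) = 22

22


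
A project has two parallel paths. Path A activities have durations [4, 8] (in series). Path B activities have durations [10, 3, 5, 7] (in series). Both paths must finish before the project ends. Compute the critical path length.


Path A total = 4 + 8 = 12
Path B total = 10 + 3 + 5 + 7 = 25
Critical path = longest path = max(12, 25) = 25

25


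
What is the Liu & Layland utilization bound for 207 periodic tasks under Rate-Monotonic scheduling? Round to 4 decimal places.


Compute 2^(1/207) = 1.0033541497
Subtract 1: 1.0033541497 - 1 = 0.0033541497
Multiply by n: 207 * 0.0033541497 = 0.6943089879
Round to 4 dp: 0.6943

0.6943


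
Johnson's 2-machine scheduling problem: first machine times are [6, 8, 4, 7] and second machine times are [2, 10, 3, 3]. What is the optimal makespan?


Apply Johnson's rule:
  Group 1 (a <= b): [(2, 8, 10)]
  Group 2 (a > b): [(3, 4, 3), (4, 7, 3), (1, 6, 2)]
Optimal job order: [2, 3, 4, 1]
Schedule:
  Job 2: M1 done at 8, M2 done at 18
  Job 3: M1 done at 12, M2 done at 21
  Job 4: M1 done at 19, M2 done at 24
  Job 1: M1 done at 25, M2 done at 27
Makespan = 27

27


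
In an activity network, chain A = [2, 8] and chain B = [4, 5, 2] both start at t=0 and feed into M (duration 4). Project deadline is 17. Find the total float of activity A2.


Forward pass: ES(A2) = sum of predecessors on chain A = 2
EF = ES + duration = 2 + 8 = 10
Backward pass: LF(M) = deadline = 17; LS(M) = 17 - 4 = 13
LF(A2) = LS(M) - sum(successors on chain A) = 13 - 0 = 13
LS = LF - duration = 13 - 8 = 5
Total float = LS - ES = 5 - 2 = 3

3


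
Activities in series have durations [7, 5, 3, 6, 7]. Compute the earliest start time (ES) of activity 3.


Activity 3 starts after activities 1 through 2 complete.
Predecessor durations: [7, 5]
ES = 7 + 5 = 12

12


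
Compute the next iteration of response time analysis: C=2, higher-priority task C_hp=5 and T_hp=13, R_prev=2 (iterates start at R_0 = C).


R_next = C + ceil(R_prev / T_hp) * C_hp
ceil(2 / 13) = ceil(0.1538) = 1
Interference = 1 * 5 = 5
R_next = 2 + 5 = 7

7


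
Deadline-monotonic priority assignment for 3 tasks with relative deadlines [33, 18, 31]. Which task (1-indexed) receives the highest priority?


Sort tasks by relative deadline (ascending):
  Task 2: deadline = 18
  Task 3: deadline = 31
  Task 1: deadline = 33
Priority order (highest first): [2, 3, 1]
Highest priority task = 2

2


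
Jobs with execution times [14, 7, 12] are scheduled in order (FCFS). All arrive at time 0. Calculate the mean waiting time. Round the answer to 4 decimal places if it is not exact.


FCFS order (as given): [14, 7, 12]
Waiting times:
  Job 1: wait = 0
  Job 2: wait = 14
  Job 3: wait = 21
Sum of waiting times = 35
Average waiting time = 35/3 = 11.6667

11.6667


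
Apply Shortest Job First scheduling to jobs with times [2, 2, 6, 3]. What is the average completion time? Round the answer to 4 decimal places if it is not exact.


SJF order (ascending): [2, 2, 3, 6]
Completion times:
  Job 1: burst=2, C=2
  Job 2: burst=2, C=4
  Job 3: burst=3, C=7
  Job 4: burst=6, C=13
Average completion = 26/4 = 6.5

6.5


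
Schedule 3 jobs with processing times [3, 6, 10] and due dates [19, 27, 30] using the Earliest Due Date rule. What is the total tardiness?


Sort by due date (EDD order): [(3, 19), (6, 27), (10, 30)]
Compute completion times and tardiness:
  Job 1: p=3, d=19, C=3, tardiness=max(0,3-19)=0
  Job 2: p=6, d=27, C=9, tardiness=max(0,9-27)=0
  Job 3: p=10, d=30, C=19, tardiness=max(0,19-30)=0
Total tardiness = 0

0


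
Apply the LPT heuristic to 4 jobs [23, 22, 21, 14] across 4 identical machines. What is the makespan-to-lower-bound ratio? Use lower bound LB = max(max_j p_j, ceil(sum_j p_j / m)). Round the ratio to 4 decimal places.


LPT order: [23, 22, 21, 14]
Machine loads after assignment: [23, 22, 21, 14]
LPT makespan = 23
Lower bound = max(max_job, ceil(total/4)) = max(23, 20) = 23
Ratio = 23 / 23 = 1.0

1.0


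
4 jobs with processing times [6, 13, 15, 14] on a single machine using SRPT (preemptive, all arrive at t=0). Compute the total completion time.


Since all jobs arrive at t=0, SRPT equals SPT ordering.
SPT order: [6, 13, 14, 15]
Completion times:
  Job 1: p=6, C=6
  Job 2: p=13, C=19
  Job 3: p=14, C=33
  Job 4: p=15, C=48
Total completion time = 6 + 19 + 33 + 48 = 106

106


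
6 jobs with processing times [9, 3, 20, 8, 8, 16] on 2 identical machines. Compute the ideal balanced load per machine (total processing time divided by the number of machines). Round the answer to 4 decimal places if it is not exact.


Total processing time = 9 + 3 + 20 + 8 + 8 + 16 = 64
Number of machines = 2
Ideal balanced load = 64 / 2 = 32.0

32.0


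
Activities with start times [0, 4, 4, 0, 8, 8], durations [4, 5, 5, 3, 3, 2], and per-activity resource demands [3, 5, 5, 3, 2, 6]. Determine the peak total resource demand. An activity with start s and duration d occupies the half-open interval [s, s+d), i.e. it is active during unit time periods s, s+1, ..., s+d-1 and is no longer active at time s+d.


Each activity i is active on [start_i, start_i + duration_i).
Compute total resource usage per time slot:
  t=0: active resources = [3, 3], total = 6
  t=1: active resources = [3, 3], total = 6
  t=2: active resources = [3, 3], total = 6
  t=3: active resources = [3], total = 3
  t=4: active resources = [5, 5], total = 10
  t=5: active resources = [5, 5], total = 10
  t=6: active resources = [5, 5], total = 10
  t=7: active resources = [5, 5], total = 10
  t=8: active resources = [5, 5, 2, 6], total = 18
  t=9: active resources = [2, 6], total = 8
  t=10: active resources = [2], total = 2
Peak resource demand = 18

18


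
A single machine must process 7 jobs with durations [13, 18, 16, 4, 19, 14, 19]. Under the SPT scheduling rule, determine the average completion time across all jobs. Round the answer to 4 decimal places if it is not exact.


Sort jobs by processing time (SPT order): [4, 13, 14, 16, 18, 19, 19]
Compute completion times sequentially:
  Job 1: processing = 4, completes at 4
  Job 2: processing = 13, completes at 17
  Job 3: processing = 14, completes at 31
  Job 4: processing = 16, completes at 47
  Job 5: processing = 18, completes at 65
  Job 6: processing = 19, completes at 84
  Job 7: processing = 19, completes at 103
Sum of completion times = 351
Average completion time = 351/7 = 50.1429

50.1429


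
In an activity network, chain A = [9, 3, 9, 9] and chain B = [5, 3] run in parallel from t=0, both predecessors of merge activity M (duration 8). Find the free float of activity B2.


ES(B2) = sum of predecessors on chain B = 5
EF(B2) = ES + duration = 5 + 3 = 8
Successor of B2 is M. ES(M) = max(sum(A), sum(B)) = max(30, 8) = 30
Free float = ES(successor) - EF(current) = 30 - 8 = 22

22


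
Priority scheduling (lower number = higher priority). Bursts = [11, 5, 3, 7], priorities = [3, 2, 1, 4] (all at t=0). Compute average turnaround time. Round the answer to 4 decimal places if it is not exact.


Sort by priority (ascending = highest first):
Order: [(1, 3), (2, 5), (3, 11), (4, 7)]
Completion times:
  Priority 1, burst=3, C=3
  Priority 2, burst=5, C=8
  Priority 3, burst=11, C=19
  Priority 4, burst=7, C=26
Average turnaround = 56/4 = 14.0

14.0


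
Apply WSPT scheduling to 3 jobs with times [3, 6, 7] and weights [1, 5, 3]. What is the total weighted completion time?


Compute p/w ratios and sort ascending (WSPT): [(6, 5), (7, 3), (3, 1)]
Compute weighted completion times:
  Job (p=6,w=5): C=6, w*C=5*6=30
  Job (p=7,w=3): C=13, w*C=3*13=39
  Job (p=3,w=1): C=16, w*C=1*16=16
Total weighted completion time = 85

85


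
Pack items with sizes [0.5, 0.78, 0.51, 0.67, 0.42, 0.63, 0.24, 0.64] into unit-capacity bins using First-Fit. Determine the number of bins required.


Place items sequentially using First-Fit:
  Item 0.5 -> new Bin 1
  Item 0.78 -> new Bin 2
  Item 0.51 -> new Bin 3
  Item 0.67 -> new Bin 4
  Item 0.42 -> Bin 1 (now 0.92)
  Item 0.63 -> new Bin 5
  Item 0.24 -> Bin 3 (now 0.75)
  Item 0.64 -> new Bin 6
Total bins used = 6

6


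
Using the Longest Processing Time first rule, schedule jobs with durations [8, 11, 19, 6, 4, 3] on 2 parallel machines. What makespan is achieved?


Sort jobs in decreasing order (LPT): [19, 11, 8, 6, 4, 3]
Assign each job to the least loaded machine:
  Machine 1: jobs [19, 6], load = 25
  Machine 2: jobs [11, 8, 4, 3], load = 26
Makespan = max load = 26

26


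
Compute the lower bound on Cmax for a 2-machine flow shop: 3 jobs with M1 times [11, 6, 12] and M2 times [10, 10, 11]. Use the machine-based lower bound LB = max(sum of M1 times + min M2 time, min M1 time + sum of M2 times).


LB1 = sum(M1 times) + min(M2 times) = 29 + 10 = 39
LB2 = min(M1 times) + sum(M2 times) = 6 + 31 = 37
Lower bound = max(LB1, LB2) = max(39, 37) = 39

39


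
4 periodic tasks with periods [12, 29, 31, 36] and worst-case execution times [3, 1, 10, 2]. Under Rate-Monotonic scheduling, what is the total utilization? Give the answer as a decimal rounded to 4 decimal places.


Compute individual utilizations (exact fractions):
  Task 1: C/T = 3/12 = 1/4 (approx. 0.25)
  Task 2: C/T = 1/29 (approx. 0.0345)
  Task 3: C/T = 10/31 (approx. 0.3226)
  Task 4: C/T = 2/36 = 1/18 (approx. 0.0556)
Total utilization U = 1/4 + 1/29 + 10/31 + 1/18 = 21445/32364
Rounded to 4 decimal places: U = 0.6626
RM (Liu & Layland) bound for 4 tasks = 0.756828; compare with U = 21445/32364 (approx. 0.662619)
U <= bound, so schedulable by RM sufficient condition.

0.6626


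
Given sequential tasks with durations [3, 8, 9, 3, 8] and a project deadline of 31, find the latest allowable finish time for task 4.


LF(activity 4) = deadline - sum of successor durations
Successors: activities 5 through 5 with durations [8]
Sum of successor durations = 8
LF = 31 - 8 = 23

23


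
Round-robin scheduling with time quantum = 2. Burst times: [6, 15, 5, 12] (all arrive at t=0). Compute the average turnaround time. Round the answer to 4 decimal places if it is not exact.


Time quantum = 2
Execution trace:
  J1 runs 2 units, time = 2
  J2 runs 2 units, time = 4
  J3 runs 2 units, time = 6
  J4 runs 2 units, time = 8
  J1 runs 2 units, time = 10
  J2 runs 2 units, time = 12
  J3 runs 2 units, time = 14
  J4 runs 2 units, time = 16
  J1 runs 2 units, time = 18
  J2 runs 2 units, time = 20
  J3 runs 1 units, time = 21
  J4 runs 2 units, time = 23
  J2 runs 2 units, time = 25
  J4 runs 2 units, time = 27
  J2 runs 2 units, time = 29
  J4 runs 2 units, time = 31
  J2 runs 2 units, time = 33
  J4 runs 2 units, time = 35
  J2 runs 2 units, time = 37
  J2 runs 1 units, time = 38
Finish times: [18, 38, 21, 35]
Average turnaround = 112/4 = 28.0

28.0


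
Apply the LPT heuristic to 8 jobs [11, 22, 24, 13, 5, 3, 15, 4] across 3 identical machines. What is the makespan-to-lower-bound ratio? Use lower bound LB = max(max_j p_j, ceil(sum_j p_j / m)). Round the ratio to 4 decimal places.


LPT order: [24, 22, 15, 13, 11, 5, 4, 3]
Machine loads after assignment: [32, 33, 32]
LPT makespan = 33
Lower bound = max(max_job, ceil(total/3)) = max(24, 33) = 33
Ratio = 33 / 33 = 1.0

1.0


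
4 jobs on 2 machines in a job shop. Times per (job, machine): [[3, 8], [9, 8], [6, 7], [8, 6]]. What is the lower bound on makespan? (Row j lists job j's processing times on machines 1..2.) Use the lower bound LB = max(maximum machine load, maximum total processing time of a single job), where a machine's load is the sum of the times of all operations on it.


Machine loads:
  Machine 1: 3 + 9 + 6 + 8 = 26
  Machine 2: 8 + 8 + 7 + 6 = 29
Max machine load = 29
Job totals:
  Job 1: 11
  Job 2: 17
  Job 3: 13
  Job 4: 14
Max job total = 17
Lower bound = max(29, 17) = 29

29


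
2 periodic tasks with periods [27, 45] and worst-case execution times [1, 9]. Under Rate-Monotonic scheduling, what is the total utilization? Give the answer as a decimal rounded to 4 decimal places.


Compute individual utilizations (exact fractions):
  Task 1: C/T = 1/27 (approx. 0.037)
  Task 2: C/T = 9/45 = 1/5 (approx. 0.2)
Total utilization U = 1/27 + 1/5 = 32/135
Rounded to 4 decimal places: U = 0.2370
RM (Liu & Layland) bound for 2 tasks = 0.828427; compare with U = 32/135 (approx. 0.237037)
U <= bound, so schedulable by RM sufficient condition.

0.2370


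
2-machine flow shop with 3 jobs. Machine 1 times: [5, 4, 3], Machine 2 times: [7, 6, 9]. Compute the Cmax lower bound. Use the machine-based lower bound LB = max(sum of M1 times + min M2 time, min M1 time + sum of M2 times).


LB1 = sum(M1 times) + min(M2 times) = 12 + 6 = 18
LB2 = min(M1 times) + sum(M2 times) = 3 + 22 = 25
Lower bound = max(LB1, LB2) = max(18, 25) = 25

25


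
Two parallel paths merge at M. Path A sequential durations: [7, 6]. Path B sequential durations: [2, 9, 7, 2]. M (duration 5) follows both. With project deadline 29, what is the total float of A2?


Forward pass: ES(A2) = sum of predecessors on chain A = 7
EF = ES + duration = 7 + 6 = 13
Backward pass: LF(M) = deadline = 29; LS(M) = 29 - 5 = 24
LF(A2) = LS(M) - sum(successors on chain A) = 24 - 0 = 24
LS = LF - duration = 24 - 6 = 18
Total float = LS - ES = 18 - 7 = 11

11


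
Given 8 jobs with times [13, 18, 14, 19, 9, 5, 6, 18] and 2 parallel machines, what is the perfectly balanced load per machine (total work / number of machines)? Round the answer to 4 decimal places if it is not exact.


Total processing time = 13 + 18 + 14 + 19 + 9 + 5 + 6 + 18 = 102
Number of machines = 2
Ideal balanced load = 102 / 2 = 51.0

51.0


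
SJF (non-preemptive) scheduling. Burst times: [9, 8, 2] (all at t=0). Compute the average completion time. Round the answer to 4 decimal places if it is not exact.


SJF order (ascending): [2, 8, 9]
Completion times:
  Job 1: burst=2, C=2
  Job 2: burst=8, C=10
  Job 3: burst=9, C=19
Average completion = 31/3 = 10.3333

10.3333


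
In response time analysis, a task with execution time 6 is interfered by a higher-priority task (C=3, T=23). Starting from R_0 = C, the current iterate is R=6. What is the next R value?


R_next = C + ceil(R_prev / T_hp) * C_hp
ceil(6 / 23) = ceil(0.2609) = 1
Interference = 1 * 3 = 3
R_next = 6 + 3 = 9

9


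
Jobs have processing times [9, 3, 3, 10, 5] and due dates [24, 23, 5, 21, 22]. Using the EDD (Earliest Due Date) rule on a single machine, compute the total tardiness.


Sort by due date (EDD order): [(3, 5), (10, 21), (5, 22), (3, 23), (9, 24)]
Compute completion times and tardiness:
  Job 1: p=3, d=5, C=3, tardiness=max(0,3-5)=0
  Job 2: p=10, d=21, C=13, tardiness=max(0,13-21)=0
  Job 3: p=5, d=22, C=18, tardiness=max(0,18-22)=0
  Job 4: p=3, d=23, C=21, tardiness=max(0,21-23)=0
  Job 5: p=9, d=24, C=30, tardiness=max(0,30-24)=6
Total tardiness = 6

6


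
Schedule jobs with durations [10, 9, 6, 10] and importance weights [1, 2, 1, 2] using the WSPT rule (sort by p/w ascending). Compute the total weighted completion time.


Compute p/w ratios and sort ascending (WSPT): [(9, 2), (10, 2), (6, 1), (10, 1)]
Compute weighted completion times:
  Job (p=9,w=2): C=9, w*C=2*9=18
  Job (p=10,w=2): C=19, w*C=2*19=38
  Job (p=6,w=1): C=25, w*C=1*25=25
  Job (p=10,w=1): C=35, w*C=1*35=35
Total weighted completion time = 116

116


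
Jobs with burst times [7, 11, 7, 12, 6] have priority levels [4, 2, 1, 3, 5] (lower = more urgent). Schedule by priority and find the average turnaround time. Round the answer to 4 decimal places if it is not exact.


Sort by priority (ascending = highest first):
Order: [(1, 7), (2, 11), (3, 12), (4, 7), (5, 6)]
Completion times:
  Priority 1, burst=7, C=7
  Priority 2, burst=11, C=18
  Priority 3, burst=12, C=30
  Priority 4, burst=7, C=37
  Priority 5, burst=6, C=43
Average turnaround = 135/5 = 27.0

27.0


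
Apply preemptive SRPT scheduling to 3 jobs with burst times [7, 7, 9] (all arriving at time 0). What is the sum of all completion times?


Since all jobs arrive at t=0, SRPT equals SPT ordering.
SPT order: [7, 7, 9]
Completion times:
  Job 1: p=7, C=7
  Job 2: p=7, C=14
  Job 3: p=9, C=23
Total completion time = 7 + 14 + 23 = 44

44


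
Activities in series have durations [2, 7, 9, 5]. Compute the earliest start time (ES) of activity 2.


Activity 2 starts after activities 1 through 1 complete.
Predecessor durations: [2]
ES = 2 = 2

2


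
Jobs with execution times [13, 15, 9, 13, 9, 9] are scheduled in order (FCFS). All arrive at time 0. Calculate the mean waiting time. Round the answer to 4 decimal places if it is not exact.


FCFS order (as given): [13, 15, 9, 13, 9, 9]
Waiting times:
  Job 1: wait = 0
  Job 2: wait = 13
  Job 3: wait = 28
  Job 4: wait = 37
  Job 5: wait = 50
  Job 6: wait = 59
Sum of waiting times = 187
Average waiting time = 187/6 = 31.1667

31.1667


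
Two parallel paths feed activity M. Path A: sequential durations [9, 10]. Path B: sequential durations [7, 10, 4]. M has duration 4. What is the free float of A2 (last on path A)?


ES(A2) = sum of predecessors on chain A = 9
EF(A2) = ES + duration = 9 + 10 = 19
Successor of A2 is M. ES(M) = max(sum(A), sum(B)) = max(19, 21) = 21
Free float = ES(successor) - EF(current) = 21 - 19 = 2

2


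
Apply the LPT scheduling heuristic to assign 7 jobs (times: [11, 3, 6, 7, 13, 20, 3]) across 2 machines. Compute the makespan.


Sort jobs in decreasing order (LPT): [20, 13, 11, 7, 6, 3, 3]
Assign each job to the least loaded machine:
  Machine 1: jobs [20, 7, 3, 3], load = 33
  Machine 2: jobs [13, 11, 6], load = 30
Makespan = max load = 33

33


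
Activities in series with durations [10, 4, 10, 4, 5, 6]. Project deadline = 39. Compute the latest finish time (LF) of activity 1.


LF(activity 1) = deadline - sum of successor durations
Successors: activities 2 through 6 with durations [4, 10, 4, 5, 6]
Sum of successor durations = 29
LF = 39 - 29 = 10

10


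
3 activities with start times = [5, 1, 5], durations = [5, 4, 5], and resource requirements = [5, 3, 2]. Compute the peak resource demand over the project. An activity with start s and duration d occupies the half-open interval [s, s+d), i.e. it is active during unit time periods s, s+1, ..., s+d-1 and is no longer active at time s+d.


Each activity i is active on [start_i, start_i + duration_i).
Compute total resource usage per time slot:
  t=0: active resources = [], total = 0
  t=1: active resources = [3], total = 3
  t=2: active resources = [3], total = 3
  t=3: active resources = [3], total = 3
  t=4: active resources = [3], total = 3
  t=5: active resources = [5, 2], total = 7
  t=6: active resources = [5, 2], total = 7
  t=7: active resources = [5, 2], total = 7
  t=8: active resources = [5, 2], total = 7
  t=9: active resources = [5, 2], total = 7
Peak resource demand = 7

7


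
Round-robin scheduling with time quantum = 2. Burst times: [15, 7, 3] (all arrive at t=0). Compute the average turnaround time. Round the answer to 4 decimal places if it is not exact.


Time quantum = 2
Execution trace:
  J1 runs 2 units, time = 2
  J2 runs 2 units, time = 4
  J3 runs 2 units, time = 6
  J1 runs 2 units, time = 8
  J2 runs 2 units, time = 10
  J3 runs 1 units, time = 11
  J1 runs 2 units, time = 13
  J2 runs 2 units, time = 15
  J1 runs 2 units, time = 17
  J2 runs 1 units, time = 18
  J1 runs 2 units, time = 20
  J1 runs 2 units, time = 22
  J1 runs 2 units, time = 24
  J1 runs 1 units, time = 25
Finish times: [25, 18, 11]
Average turnaround = 54/3 = 18.0

18.0


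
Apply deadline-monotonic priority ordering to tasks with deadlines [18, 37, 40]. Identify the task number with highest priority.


Sort tasks by relative deadline (ascending):
  Task 1: deadline = 18
  Task 2: deadline = 37
  Task 3: deadline = 40
Priority order (highest first): [1, 2, 3]
Highest priority task = 1

1


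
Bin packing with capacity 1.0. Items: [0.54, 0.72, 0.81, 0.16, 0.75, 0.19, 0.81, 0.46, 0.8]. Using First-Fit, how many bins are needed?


Place items sequentially using First-Fit:
  Item 0.54 -> new Bin 1
  Item 0.72 -> new Bin 2
  Item 0.81 -> new Bin 3
  Item 0.16 -> Bin 1 (now 0.7)
  Item 0.75 -> new Bin 4
  Item 0.19 -> Bin 1 (now 0.89)
  Item 0.81 -> new Bin 5
  Item 0.46 -> new Bin 6
  Item 0.8 -> new Bin 7
Total bins used = 7

7


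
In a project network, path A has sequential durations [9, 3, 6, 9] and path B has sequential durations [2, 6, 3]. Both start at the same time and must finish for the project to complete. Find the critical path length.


Path A total = 9 + 3 + 6 + 9 = 27
Path B total = 2 + 6 + 3 = 11
Critical path = longest path = max(27, 11) = 27

27


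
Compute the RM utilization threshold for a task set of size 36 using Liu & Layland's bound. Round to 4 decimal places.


Compute 2^(1/36) = 1.0194406437
Subtract 1: 1.0194406437 - 1 = 0.0194406437
Multiply by n: 36 * 0.0194406437 = 0.6998631732
Round to 4 dp: 0.6999

0.6999


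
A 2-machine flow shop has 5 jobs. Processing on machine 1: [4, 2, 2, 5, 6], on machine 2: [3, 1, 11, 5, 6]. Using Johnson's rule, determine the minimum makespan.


Apply Johnson's rule:
  Group 1 (a <= b): [(3, 2, 11), (4, 5, 5), (5, 6, 6)]
  Group 2 (a > b): [(1, 4, 3), (2, 2, 1)]
Optimal job order: [3, 4, 5, 1, 2]
Schedule:
  Job 3: M1 done at 2, M2 done at 13
  Job 4: M1 done at 7, M2 done at 18
  Job 5: M1 done at 13, M2 done at 24
  Job 1: M1 done at 17, M2 done at 27
  Job 2: M1 done at 19, M2 done at 28
Makespan = 28

28


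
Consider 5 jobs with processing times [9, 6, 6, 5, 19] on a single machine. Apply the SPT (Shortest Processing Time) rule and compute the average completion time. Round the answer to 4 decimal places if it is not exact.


Sort jobs by processing time (SPT order): [5, 6, 6, 9, 19]
Compute completion times sequentially:
  Job 1: processing = 5, completes at 5
  Job 2: processing = 6, completes at 11
  Job 3: processing = 6, completes at 17
  Job 4: processing = 9, completes at 26
  Job 5: processing = 19, completes at 45
Sum of completion times = 104
Average completion time = 104/5 = 20.8

20.8


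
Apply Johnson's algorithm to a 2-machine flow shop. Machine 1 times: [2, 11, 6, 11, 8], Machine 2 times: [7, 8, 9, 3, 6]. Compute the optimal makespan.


Apply Johnson's rule:
  Group 1 (a <= b): [(1, 2, 7), (3, 6, 9)]
  Group 2 (a > b): [(2, 11, 8), (5, 8, 6), (4, 11, 3)]
Optimal job order: [1, 3, 2, 5, 4]
Schedule:
  Job 1: M1 done at 2, M2 done at 9
  Job 3: M1 done at 8, M2 done at 18
  Job 2: M1 done at 19, M2 done at 27
  Job 5: M1 done at 27, M2 done at 33
  Job 4: M1 done at 38, M2 done at 41
Makespan = 41

41


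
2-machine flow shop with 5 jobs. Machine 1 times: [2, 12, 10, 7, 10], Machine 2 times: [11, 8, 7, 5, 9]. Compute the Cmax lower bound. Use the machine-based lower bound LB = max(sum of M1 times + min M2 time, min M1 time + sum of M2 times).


LB1 = sum(M1 times) + min(M2 times) = 41 + 5 = 46
LB2 = min(M1 times) + sum(M2 times) = 2 + 40 = 42
Lower bound = max(LB1, LB2) = max(46, 42) = 46

46


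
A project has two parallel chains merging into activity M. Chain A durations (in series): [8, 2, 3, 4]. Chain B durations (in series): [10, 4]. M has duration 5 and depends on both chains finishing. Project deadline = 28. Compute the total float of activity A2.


Forward pass: ES(A2) = sum of predecessors on chain A = 8
EF = ES + duration = 8 + 2 = 10
Backward pass: LF(M) = deadline = 28; LS(M) = 28 - 5 = 23
LF(A2) = LS(M) - sum(successors on chain A) = 23 - 7 = 16
LS = LF - duration = 16 - 2 = 14
Total float = LS - ES = 14 - 8 = 6

6


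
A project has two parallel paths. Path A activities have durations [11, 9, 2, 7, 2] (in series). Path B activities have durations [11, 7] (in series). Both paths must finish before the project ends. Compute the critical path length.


Path A total = 11 + 9 + 2 + 7 + 2 = 31
Path B total = 11 + 7 = 18
Critical path = longest path = max(31, 18) = 31

31


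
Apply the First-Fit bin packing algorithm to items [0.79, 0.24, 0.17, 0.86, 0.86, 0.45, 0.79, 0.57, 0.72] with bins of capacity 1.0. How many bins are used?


Place items sequentially using First-Fit:
  Item 0.79 -> new Bin 1
  Item 0.24 -> new Bin 2
  Item 0.17 -> Bin 1 (now 0.96)
  Item 0.86 -> new Bin 3
  Item 0.86 -> new Bin 4
  Item 0.45 -> Bin 2 (now 0.69)
  Item 0.79 -> new Bin 5
  Item 0.57 -> new Bin 6
  Item 0.72 -> new Bin 7
Total bins used = 7

7


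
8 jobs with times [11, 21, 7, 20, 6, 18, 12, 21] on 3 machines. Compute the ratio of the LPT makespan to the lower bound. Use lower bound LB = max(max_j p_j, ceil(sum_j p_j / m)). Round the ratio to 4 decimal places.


LPT order: [21, 21, 20, 18, 12, 11, 7, 6]
Machine loads after assignment: [39, 39, 38]
LPT makespan = 39
Lower bound = max(max_job, ceil(total/3)) = max(21, 39) = 39
Ratio = 39 / 39 = 1.0

1.0


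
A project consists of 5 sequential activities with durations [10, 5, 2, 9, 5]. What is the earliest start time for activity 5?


Activity 5 starts after activities 1 through 4 complete.
Predecessor durations: [10, 5, 2, 9]
ES = 10 + 5 + 2 + 9 = 26

26


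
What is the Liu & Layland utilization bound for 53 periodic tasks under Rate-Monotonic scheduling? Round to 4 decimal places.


Compute 2^(1/53) = 1.0131641430
Subtract 1: 1.0131641430 - 1 = 0.0131641430
Multiply by n: 53 * 0.0131641430 = 0.6976995790
Round to 4 dp: 0.6977

0.6977


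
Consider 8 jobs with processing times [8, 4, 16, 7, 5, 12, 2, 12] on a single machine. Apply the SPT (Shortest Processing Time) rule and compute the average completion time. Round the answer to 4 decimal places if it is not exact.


Sort jobs by processing time (SPT order): [2, 4, 5, 7, 8, 12, 12, 16]
Compute completion times sequentially:
  Job 1: processing = 2, completes at 2
  Job 2: processing = 4, completes at 6
  Job 3: processing = 5, completes at 11
  Job 4: processing = 7, completes at 18
  Job 5: processing = 8, completes at 26
  Job 6: processing = 12, completes at 38
  Job 7: processing = 12, completes at 50
  Job 8: processing = 16, completes at 66
Sum of completion times = 217
Average completion time = 217/8 = 27.125

27.125


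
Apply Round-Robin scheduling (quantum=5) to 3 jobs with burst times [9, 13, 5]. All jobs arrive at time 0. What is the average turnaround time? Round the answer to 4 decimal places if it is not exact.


Time quantum = 5
Execution trace:
  J1 runs 5 units, time = 5
  J2 runs 5 units, time = 10
  J3 runs 5 units, time = 15
  J1 runs 4 units, time = 19
  J2 runs 5 units, time = 24
  J2 runs 3 units, time = 27
Finish times: [19, 27, 15]
Average turnaround = 61/3 = 20.3333

20.3333


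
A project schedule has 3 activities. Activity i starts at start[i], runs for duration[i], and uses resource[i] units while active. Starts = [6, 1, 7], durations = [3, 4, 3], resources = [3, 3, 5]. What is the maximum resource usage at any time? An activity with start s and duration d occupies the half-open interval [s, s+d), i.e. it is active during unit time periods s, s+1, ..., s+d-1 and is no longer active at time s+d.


Each activity i is active on [start_i, start_i + duration_i).
Compute total resource usage per time slot:
  t=0: active resources = [], total = 0
  t=1: active resources = [3], total = 3
  t=2: active resources = [3], total = 3
  t=3: active resources = [3], total = 3
  t=4: active resources = [3], total = 3
  t=5: active resources = [], total = 0
  t=6: active resources = [3], total = 3
  t=7: active resources = [3, 5], total = 8
  t=8: active resources = [3, 5], total = 8
  t=9: active resources = [5], total = 5
Peak resource demand = 8

8


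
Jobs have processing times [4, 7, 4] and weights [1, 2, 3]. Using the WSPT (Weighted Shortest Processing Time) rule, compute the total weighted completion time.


Compute p/w ratios and sort ascending (WSPT): [(4, 3), (7, 2), (4, 1)]
Compute weighted completion times:
  Job (p=4,w=3): C=4, w*C=3*4=12
  Job (p=7,w=2): C=11, w*C=2*11=22
  Job (p=4,w=1): C=15, w*C=1*15=15
Total weighted completion time = 49

49


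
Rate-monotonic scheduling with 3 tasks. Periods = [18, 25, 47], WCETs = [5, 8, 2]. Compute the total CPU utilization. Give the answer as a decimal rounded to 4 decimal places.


Compute individual utilizations (exact fractions):
  Task 1: C/T = 5/18 (approx. 0.2778)
  Task 2: C/T = 8/25 (approx. 0.32)
  Task 3: C/T = 2/47 (approx. 0.0426)
Total utilization U = 5/18 + 8/25 + 2/47 = 13543/21150
Rounded to 4 decimal places: U = 0.6403
RM (Liu & Layland) bound for 3 tasks = 0.779763; compare with U = 13543/21150 (approx. 0.640331)
U <= bound, so schedulable by RM sufficient condition.

0.6403


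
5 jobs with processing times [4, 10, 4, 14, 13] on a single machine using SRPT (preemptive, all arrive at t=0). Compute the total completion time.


Since all jobs arrive at t=0, SRPT equals SPT ordering.
SPT order: [4, 4, 10, 13, 14]
Completion times:
  Job 1: p=4, C=4
  Job 2: p=4, C=8
  Job 3: p=10, C=18
  Job 4: p=13, C=31
  Job 5: p=14, C=45
Total completion time = 4 + 8 + 18 + 31 + 45 = 106

106


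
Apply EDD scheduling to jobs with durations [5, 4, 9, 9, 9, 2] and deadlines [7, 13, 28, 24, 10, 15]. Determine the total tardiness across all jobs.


Sort by due date (EDD order): [(5, 7), (9, 10), (4, 13), (2, 15), (9, 24), (9, 28)]
Compute completion times and tardiness:
  Job 1: p=5, d=7, C=5, tardiness=max(0,5-7)=0
  Job 2: p=9, d=10, C=14, tardiness=max(0,14-10)=4
  Job 3: p=4, d=13, C=18, tardiness=max(0,18-13)=5
  Job 4: p=2, d=15, C=20, tardiness=max(0,20-15)=5
  Job 5: p=9, d=24, C=29, tardiness=max(0,29-24)=5
  Job 6: p=9, d=28, C=38, tardiness=max(0,38-28)=10
Total tardiness = 29

29


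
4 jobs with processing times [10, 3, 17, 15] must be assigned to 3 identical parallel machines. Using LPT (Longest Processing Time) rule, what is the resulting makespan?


Sort jobs in decreasing order (LPT): [17, 15, 10, 3]
Assign each job to the least loaded machine:
  Machine 1: jobs [17], load = 17
  Machine 2: jobs [15], load = 15
  Machine 3: jobs [10, 3], load = 13
Makespan = max load = 17

17


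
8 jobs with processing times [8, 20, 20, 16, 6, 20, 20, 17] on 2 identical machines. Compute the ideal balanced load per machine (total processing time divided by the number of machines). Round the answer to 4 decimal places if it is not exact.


Total processing time = 8 + 20 + 20 + 16 + 6 + 20 + 20 + 17 = 127
Number of machines = 2
Ideal balanced load = 127 / 2 = 63.5

63.5


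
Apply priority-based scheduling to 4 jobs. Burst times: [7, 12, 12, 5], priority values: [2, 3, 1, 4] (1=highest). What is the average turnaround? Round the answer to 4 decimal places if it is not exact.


Sort by priority (ascending = highest first):
Order: [(1, 12), (2, 7), (3, 12), (4, 5)]
Completion times:
  Priority 1, burst=12, C=12
  Priority 2, burst=7, C=19
  Priority 3, burst=12, C=31
  Priority 4, burst=5, C=36
Average turnaround = 98/4 = 24.5

24.5


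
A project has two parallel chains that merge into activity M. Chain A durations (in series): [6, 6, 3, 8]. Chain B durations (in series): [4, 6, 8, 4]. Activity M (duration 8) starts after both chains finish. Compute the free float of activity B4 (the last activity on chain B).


ES(B4) = sum of predecessors on chain B = 18
EF(B4) = ES + duration = 18 + 4 = 22
Successor of B4 is M. ES(M) = max(sum(A), sum(B)) = max(23, 22) = 23
Free float = ES(successor) - EF(current) = 23 - 22 = 1

1


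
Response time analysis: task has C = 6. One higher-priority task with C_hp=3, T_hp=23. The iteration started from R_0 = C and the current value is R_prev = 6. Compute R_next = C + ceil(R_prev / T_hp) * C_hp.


R_next = C + ceil(R_prev / T_hp) * C_hp
ceil(6 / 23) = ceil(0.2609) = 1
Interference = 1 * 3 = 3
R_next = 6 + 3 = 9

9


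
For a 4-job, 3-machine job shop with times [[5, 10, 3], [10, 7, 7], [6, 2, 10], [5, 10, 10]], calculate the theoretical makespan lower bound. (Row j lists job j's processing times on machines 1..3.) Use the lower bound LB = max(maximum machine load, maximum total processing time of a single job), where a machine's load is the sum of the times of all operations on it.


Machine loads:
  Machine 1: 5 + 10 + 6 + 5 = 26
  Machine 2: 10 + 7 + 2 + 10 = 29
  Machine 3: 3 + 7 + 10 + 10 = 30
Max machine load = 30
Job totals:
  Job 1: 18
  Job 2: 24
  Job 3: 18
  Job 4: 25
Max job total = 25
Lower bound = max(30, 25) = 30

30


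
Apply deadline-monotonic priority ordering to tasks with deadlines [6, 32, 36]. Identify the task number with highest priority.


Sort tasks by relative deadline (ascending):
  Task 1: deadline = 6
  Task 2: deadline = 32
  Task 3: deadline = 36
Priority order (highest first): [1, 2, 3]
Highest priority task = 1

1


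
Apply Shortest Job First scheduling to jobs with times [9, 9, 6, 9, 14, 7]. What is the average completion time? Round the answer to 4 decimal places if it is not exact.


SJF order (ascending): [6, 7, 9, 9, 9, 14]
Completion times:
  Job 1: burst=6, C=6
  Job 2: burst=7, C=13
  Job 3: burst=9, C=22
  Job 4: burst=9, C=31
  Job 5: burst=9, C=40
  Job 6: burst=14, C=54
Average completion = 166/6 = 27.6667

27.6667


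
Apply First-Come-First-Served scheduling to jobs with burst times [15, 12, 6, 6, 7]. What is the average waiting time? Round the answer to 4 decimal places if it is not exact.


FCFS order (as given): [15, 12, 6, 6, 7]
Waiting times:
  Job 1: wait = 0
  Job 2: wait = 15
  Job 3: wait = 27
  Job 4: wait = 33
  Job 5: wait = 39
Sum of waiting times = 114
Average waiting time = 114/5 = 22.8

22.8


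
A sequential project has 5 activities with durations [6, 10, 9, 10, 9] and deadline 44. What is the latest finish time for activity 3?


LF(activity 3) = deadline - sum of successor durations
Successors: activities 4 through 5 with durations [10, 9]
Sum of successor durations = 19
LF = 44 - 19 = 25

25


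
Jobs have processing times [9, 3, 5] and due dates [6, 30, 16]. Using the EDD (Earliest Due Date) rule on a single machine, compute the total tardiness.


Sort by due date (EDD order): [(9, 6), (5, 16), (3, 30)]
Compute completion times and tardiness:
  Job 1: p=9, d=6, C=9, tardiness=max(0,9-6)=3
  Job 2: p=5, d=16, C=14, tardiness=max(0,14-16)=0
  Job 3: p=3, d=30, C=17, tardiness=max(0,17-30)=0
Total tardiness = 3

3


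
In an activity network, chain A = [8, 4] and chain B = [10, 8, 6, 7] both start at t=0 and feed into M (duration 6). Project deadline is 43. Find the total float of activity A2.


Forward pass: ES(A2) = sum of predecessors on chain A = 8
EF = ES + duration = 8 + 4 = 12
Backward pass: LF(M) = deadline = 43; LS(M) = 43 - 6 = 37
LF(A2) = LS(M) - sum(successors on chain A) = 37 - 0 = 37
LS = LF - duration = 37 - 4 = 33
Total float = LS - ES = 33 - 8 = 25

25


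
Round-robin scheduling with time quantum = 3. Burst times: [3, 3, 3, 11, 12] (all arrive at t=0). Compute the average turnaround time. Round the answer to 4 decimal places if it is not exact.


Time quantum = 3
Execution trace:
  J1 runs 3 units, time = 3
  J2 runs 3 units, time = 6
  J3 runs 3 units, time = 9
  J4 runs 3 units, time = 12
  J5 runs 3 units, time = 15
  J4 runs 3 units, time = 18
  J5 runs 3 units, time = 21
  J4 runs 3 units, time = 24
  J5 runs 3 units, time = 27
  J4 runs 2 units, time = 29
  J5 runs 3 units, time = 32
Finish times: [3, 6, 9, 29, 32]
Average turnaround = 79/5 = 15.8

15.8


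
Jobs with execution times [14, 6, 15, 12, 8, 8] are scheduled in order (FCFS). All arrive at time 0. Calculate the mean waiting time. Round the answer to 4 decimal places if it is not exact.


FCFS order (as given): [14, 6, 15, 12, 8, 8]
Waiting times:
  Job 1: wait = 0
  Job 2: wait = 14
  Job 3: wait = 20
  Job 4: wait = 35
  Job 5: wait = 47
  Job 6: wait = 55
Sum of waiting times = 171
Average waiting time = 171/6 = 28.5

28.5


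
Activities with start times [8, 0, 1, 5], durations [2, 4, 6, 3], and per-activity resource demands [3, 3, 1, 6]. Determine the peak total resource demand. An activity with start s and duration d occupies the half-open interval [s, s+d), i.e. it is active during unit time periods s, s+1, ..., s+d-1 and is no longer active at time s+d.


Each activity i is active on [start_i, start_i + duration_i).
Compute total resource usage per time slot:
  t=0: active resources = [3], total = 3
  t=1: active resources = [3, 1], total = 4
  t=2: active resources = [3, 1], total = 4
  t=3: active resources = [3, 1], total = 4
  t=4: active resources = [1], total = 1
  t=5: active resources = [1, 6], total = 7
  t=6: active resources = [1, 6], total = 7
  t=7: active resources = [6], total = 6
  t=8: active resources = [3], total = 3
  t=9: active resources = [3], total = 3
Peak resource demand = 7

7


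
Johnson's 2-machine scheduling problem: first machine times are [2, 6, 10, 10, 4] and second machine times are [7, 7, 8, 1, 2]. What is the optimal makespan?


Apply Johnson's rule:
  Group 1 (a <= b): [(1, 2, 7), (2, 6, 7)]
  Group 2 (a > b): [(3, 10, 8), (5, 4, 2), (4, 10, 1)]
Optimal job order: [1, 2, 3, 5, 4]
Schedule:
  Job 1: M1 done at 2, M2 done at 9
  Job 2: M1 done at 8, M2 done at 16
  Job 3: M1 done at 18, M2 done at 26
  Job 5: M1 done at 22, M2 done at 28
  Job 4: M1 done at 32, M2 done at 33
Makespan = 33

33
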